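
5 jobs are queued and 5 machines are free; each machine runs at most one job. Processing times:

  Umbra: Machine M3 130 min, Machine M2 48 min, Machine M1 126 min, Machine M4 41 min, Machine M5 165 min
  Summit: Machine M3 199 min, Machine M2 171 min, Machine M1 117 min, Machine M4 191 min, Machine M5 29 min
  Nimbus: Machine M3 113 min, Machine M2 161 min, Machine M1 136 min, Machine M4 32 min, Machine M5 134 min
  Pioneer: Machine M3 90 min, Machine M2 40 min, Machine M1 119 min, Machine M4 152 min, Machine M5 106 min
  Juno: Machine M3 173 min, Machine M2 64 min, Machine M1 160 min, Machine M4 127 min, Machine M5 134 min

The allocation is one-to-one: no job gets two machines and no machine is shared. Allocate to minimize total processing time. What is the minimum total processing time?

Optimal: Umbra→Machine M1 (126 min), Summit→Machine M5 (29 min), Nimbus→Machine M4 (32 min), Pioneer→Machine M3 (90 min), Juno→Machine M2 (64 min) — total 126+29+32+90+64 = 341 min.
Row-greedy (each job in turn takes its cheapest remaining machine) gives 383 min, worse by 42.
Every other assignment is strictly worse.

Minimum total: 341 min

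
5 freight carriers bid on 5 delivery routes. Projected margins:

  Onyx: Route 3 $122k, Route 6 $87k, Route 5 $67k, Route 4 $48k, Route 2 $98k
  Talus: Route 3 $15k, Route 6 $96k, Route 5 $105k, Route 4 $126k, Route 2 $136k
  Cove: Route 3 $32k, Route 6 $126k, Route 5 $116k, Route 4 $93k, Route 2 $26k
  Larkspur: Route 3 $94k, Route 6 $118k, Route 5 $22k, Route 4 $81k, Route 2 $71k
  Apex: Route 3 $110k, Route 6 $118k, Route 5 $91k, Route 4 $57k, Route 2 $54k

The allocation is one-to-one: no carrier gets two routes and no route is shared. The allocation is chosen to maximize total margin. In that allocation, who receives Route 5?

Cove receives Route 5.

Optimal: Onyx→Route 3 ($122k), Talus→Route 2 ($136k), Cove→Route 5 ($116k), Larkspur→Route 4 ($81k), Apex→Route 6 ($118k) — total 122+136+116+81+118 = $573k.
Column-greedy (each route in turn goes to its best remaining carrier) gives $488k, worse by 85.
Cove's own top route is Route 6 ($126k), but forcing Cove→Route 6 and reassigning the rest optimally gives only $556k — worse by 17.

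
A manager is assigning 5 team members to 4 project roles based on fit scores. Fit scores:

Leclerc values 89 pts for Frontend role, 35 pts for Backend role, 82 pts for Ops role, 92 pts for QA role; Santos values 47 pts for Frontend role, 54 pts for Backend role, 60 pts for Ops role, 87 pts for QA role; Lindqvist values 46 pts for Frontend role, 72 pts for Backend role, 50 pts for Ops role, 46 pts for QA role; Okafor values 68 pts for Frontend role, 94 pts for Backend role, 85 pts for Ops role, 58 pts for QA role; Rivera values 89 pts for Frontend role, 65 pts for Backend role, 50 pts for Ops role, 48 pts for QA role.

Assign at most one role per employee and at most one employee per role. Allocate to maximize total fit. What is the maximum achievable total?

Maximum total: 352 pts

Optimal: Rivera→Frontend role (89 pts), Okafor→Backend role (94 pts), Leclerc→Ops role (82 pts), Santos→QA role (87 pts) — total 89+94+82+87 = 352 pts.
Row-greedy (each employee in turn takes its best remaining role) gives 292 pts, worse by 60.
Next-best assignment: Rivera→Frontend role, Lindqvist→Backend role, Okafor→Ops role, Leclerc→QA role = 338 pts.
No other one-to-one assignment exceeds 352 pts.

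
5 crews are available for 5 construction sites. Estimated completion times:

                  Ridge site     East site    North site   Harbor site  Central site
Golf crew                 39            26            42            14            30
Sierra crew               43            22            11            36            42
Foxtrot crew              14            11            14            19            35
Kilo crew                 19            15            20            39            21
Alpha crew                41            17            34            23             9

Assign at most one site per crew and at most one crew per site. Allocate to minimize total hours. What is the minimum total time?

Minimum total: 63 hours

Optimal: Golf crew→Harbor site (14 hours), Sierra crew→North site (11 hours), Foxtrot crew→Ridge site (14 hours), Kilo crew→East site (15 hours), Alpha crew→Central site (9 hours) — total 14+11+14+15+9 = 63 hours.
Min-entry greedy (repeatedly take the single cheapest remaining cell) gives 64 hours, worse by 1.
No other one-to-one assignment undercuts 63 hours.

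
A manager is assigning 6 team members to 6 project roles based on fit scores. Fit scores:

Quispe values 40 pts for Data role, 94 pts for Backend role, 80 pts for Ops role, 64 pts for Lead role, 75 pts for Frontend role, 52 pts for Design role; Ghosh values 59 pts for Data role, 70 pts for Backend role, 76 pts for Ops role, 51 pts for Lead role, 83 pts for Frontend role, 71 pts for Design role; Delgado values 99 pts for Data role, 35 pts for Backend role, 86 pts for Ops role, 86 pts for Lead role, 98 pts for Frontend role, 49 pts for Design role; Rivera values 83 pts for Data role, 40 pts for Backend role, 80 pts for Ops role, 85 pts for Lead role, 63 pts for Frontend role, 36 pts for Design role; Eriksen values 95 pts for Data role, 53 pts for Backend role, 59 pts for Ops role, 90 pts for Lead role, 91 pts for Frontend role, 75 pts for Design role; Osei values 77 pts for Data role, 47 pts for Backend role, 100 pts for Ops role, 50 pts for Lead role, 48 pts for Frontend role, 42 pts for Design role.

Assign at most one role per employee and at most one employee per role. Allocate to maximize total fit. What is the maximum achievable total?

Maximum total: 543 pts

Optimal: Quispe→Backend role (94 pts), Ghosh→Design role (71 pts), Delgado→Frontend role (98 pts), Rivera→Lead role (85 pts), Eriksen→Data role (95 pts), Osei→Ops role (100 pts) — total 94+71+98+85+95+100 = 543 pts.
Row-greedy (each employee in turn takes its best remaining role) gives 536 pts, worse by 7.
Next-best assignment: Quispe→Backend role, Ghosh→Design role, Delgado→Data role, Rivera→Lead role, Eriksen→Frontend role, Osei→Ops role = 540 pts.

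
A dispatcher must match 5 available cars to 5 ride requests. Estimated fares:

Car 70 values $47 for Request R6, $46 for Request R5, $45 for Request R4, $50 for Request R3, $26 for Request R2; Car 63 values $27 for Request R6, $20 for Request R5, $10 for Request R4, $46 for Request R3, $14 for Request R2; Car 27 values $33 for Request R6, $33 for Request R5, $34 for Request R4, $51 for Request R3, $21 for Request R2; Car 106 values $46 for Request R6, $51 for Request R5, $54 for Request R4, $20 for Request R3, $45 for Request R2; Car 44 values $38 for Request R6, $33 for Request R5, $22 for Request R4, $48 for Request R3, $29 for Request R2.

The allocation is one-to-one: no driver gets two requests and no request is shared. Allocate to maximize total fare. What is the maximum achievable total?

Max total: $209

This is a one-to-one assignment (maximum-weight bipartite matching).
Optimal: Car 70→Request R6 ($47), Car 63→Request R3 ($46), Car 27→Request R5 ($33), Car 106→Request R4 ($54), Car 44→Request R2 ($29) — total 47+46+33+54+29 = $209.
Max-entry greedy (repeatedly take the single best remaining cell) gives $199, worse by 10.
No other one-to-one assignment exceeds $209.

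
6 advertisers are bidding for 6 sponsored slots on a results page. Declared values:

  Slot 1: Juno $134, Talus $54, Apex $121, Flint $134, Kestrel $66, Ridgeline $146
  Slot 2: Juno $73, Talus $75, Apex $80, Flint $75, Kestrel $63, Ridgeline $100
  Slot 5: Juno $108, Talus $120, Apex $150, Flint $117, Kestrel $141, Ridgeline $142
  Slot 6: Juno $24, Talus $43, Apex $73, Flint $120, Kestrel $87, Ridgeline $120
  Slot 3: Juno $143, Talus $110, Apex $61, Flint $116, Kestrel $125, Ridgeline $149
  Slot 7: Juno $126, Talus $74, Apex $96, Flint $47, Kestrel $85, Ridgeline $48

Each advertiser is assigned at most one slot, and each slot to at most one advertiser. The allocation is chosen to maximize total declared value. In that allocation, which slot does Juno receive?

This is a one-to-one assignment (maximum-weight bipartite matching).
Optimal: Juno→Slot 7 ($126), Talus→Slot 2 ($75), Apex→Slot 5 ($150), Flint→Slot 6 ($120), Kestrel→Slot 3 ($125), Ridgeline→Slot 1 ($146) — total 126+75+150+120+125+146 = $742.
Column-greedy (each slot in turn goes to its best remaining advertiser) gives $704, worse by 38.
Every other assignment is strictly worse.
Juno's own top slot is Slot 3 ($143), but forcing Juno→Slot 3 and reassigning the rest optimally gives only $721 — worse by 21.

Juno receives Slot 7.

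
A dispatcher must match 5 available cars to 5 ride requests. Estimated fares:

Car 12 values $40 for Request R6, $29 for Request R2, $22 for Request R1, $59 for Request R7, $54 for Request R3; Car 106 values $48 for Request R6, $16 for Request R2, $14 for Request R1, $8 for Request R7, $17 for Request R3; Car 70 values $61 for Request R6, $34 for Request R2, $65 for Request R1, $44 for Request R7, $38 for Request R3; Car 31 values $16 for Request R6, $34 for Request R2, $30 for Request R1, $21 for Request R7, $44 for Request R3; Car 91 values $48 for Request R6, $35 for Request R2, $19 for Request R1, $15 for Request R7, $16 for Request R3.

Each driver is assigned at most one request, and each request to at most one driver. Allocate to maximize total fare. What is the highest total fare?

This is a one-to-one assignment (maximum-weight bipartite matching).
Optimal: Car 12→Request R7 ($59), Car 106→Request R6 ($48), Car 70→Request R1 ($65), Car 31→Request R3 ($44), Car 91→Request R2 ($35) — total 59+48+65+44+35 = $251.
Column-greedy (each request in turn goes to its best remaining driver) gives $202, worse by 49.
Next-best assignment: Car 12→Request R7, Car 106→Request R2, Car 70→Request R1, Car 31→Request R3, Car 91→Request R6 = $232.
Swapping Car 31↔Car 106 (Car 31→Request R6 $16, Car 106→Request R3 $17) loses 59.

Max total: $251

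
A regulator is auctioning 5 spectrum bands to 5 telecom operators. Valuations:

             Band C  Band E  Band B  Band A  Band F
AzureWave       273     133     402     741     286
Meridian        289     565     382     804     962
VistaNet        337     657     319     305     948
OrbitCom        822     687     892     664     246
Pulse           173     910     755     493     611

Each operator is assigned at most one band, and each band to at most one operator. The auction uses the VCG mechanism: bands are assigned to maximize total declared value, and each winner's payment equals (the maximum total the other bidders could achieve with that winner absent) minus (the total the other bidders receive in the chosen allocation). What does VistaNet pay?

Efficient allocation: AzureWave→Band A ($741M), Meridian→Band F ($962M), VistaNet→Band E ($657M), OrbitCom→Band C ($822M), Pulse→Band B ($755M); total welfare W = $3937M.
VistaNet receives Band E at value $657M, so the others get W − 657 = $3280M.
Without VistaNet: best allocation of the remaining 4 bidders over all 5 bands is AzureWave→Band A ($741M), Meridian→Band F ($962M), OrbitCom→Band B ($892M), Pulse→Band E ($910M), total $3505M.
VCG payment = (others' best without VistaNet) − (others' welfare with VistaNet) = 3505 − 3280 = $225M.

VistaNet pays $225M.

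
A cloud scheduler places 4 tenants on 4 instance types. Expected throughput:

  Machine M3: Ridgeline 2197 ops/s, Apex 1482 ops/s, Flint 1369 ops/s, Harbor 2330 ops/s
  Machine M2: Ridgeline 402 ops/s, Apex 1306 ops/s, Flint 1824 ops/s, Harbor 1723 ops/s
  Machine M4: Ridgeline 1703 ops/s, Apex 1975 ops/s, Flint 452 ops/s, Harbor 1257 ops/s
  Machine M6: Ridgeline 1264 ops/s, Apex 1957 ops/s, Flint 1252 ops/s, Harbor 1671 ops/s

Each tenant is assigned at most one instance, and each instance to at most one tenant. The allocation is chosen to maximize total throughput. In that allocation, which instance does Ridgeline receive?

Optimal: Ridgeline→Machine M4 (1703 ops/s), Apex→Machine M6 (1957 ops/s), Flint→Machine M2 (1824 ops/s), Harbor→Machine M3 (2330 ops/s) — total 1703+1957+1824+2330 = 7814 ops/s.
Column-greedy (each instance in turn goes to its best remaining tenant) gives 7393 ops/s, worse by 421.
Next-best assignment: Ridgeline→Machine M3, Apex→Machine M4, Flint→Machine M2, Harbor→Machine M6 = 7667 ops/s.
Every other assignment is strictly worse.
Ridgeline's own top instance is Machine M3 (2197 ops/s), but forcing Ridgeline→Machine M3 and reassigning the rest optimally gives only 7667 ops/s — worse by 147.

Ridgeline receives Machine M4.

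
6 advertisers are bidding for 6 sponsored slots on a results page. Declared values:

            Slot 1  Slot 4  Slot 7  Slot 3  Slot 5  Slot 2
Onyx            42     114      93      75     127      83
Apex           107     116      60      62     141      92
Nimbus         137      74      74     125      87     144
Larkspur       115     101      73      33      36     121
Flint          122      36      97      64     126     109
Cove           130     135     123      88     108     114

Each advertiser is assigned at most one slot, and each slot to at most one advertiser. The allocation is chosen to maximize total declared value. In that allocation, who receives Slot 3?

Nimbus receives Slot 3.

Treat this as an assignment problem: match each advertiser to one slot.
Optimal: Onyx→Slot 4 ($114), Apex→Slot 5 ($141), Nimbus→Slot 3 ($125), Larkspur→Slot 2 ($121), Flint→Slot 1 ($122), Cove→Slot 7 ($123) — total 114+141+125+121+122+123 = $746.
Max-entry greedy (repeatedly take the single best remaining cell) gives $668, worse by 78.
Next-best assignment: Onyx→Slot 7, Apex→Slot 5, Nimbus→Slot 3, Larkspur→Slot 2, Flint→Slot 1, Cove→Slot 4 = $737.
Swapping Flint↔Larkspur (Flint→Slot 2 $109, Larkspur→Slot 1 $115) loses 19.
Nimbus's own top slot is Slot 2 ($144), but forcing Nimbus→Slot 2 and reassigning the rest optimally gives only $707 — worse by 39.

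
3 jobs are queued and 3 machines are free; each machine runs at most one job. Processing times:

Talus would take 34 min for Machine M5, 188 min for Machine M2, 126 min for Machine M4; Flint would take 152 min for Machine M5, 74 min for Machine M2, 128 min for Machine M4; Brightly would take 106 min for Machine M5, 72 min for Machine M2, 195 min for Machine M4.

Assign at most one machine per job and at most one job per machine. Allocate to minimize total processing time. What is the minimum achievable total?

Optimal: Talus→Machine M5 (34 min), Flint→Machine M4 (128 min), Brightly→Machine M2 (72 min) — total 34+128+72 = 234 min.
Row-greedy (each job in turn takes its cheapest remaining machine) gives 303 min, worse by 69.
Next-best assignment: Talus→Machine M5, Flint→Machine M2, Brightly→Machine M4 = 303 min.

Minimum total: 234 min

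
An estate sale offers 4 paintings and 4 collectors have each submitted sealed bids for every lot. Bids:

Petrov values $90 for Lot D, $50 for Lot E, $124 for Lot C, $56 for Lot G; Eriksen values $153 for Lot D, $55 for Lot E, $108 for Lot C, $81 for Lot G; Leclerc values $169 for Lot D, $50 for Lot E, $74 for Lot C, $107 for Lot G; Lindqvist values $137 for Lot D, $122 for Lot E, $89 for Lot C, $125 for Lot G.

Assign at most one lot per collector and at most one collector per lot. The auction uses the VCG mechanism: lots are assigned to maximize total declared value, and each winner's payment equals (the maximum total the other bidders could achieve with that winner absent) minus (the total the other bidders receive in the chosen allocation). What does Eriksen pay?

Efficient allocation: Petrov→Lot C ($124), Eriksen→Lot D ($153), Leclerc→Lot G ($107), Lindqvist→Lot E ($122); total welfare W = $506.
Eriksen receives Lot D at value $153, so the others get W − 153 = $353.
Without Eriksen: best allocation of the remaining 3 bidders over all 4 lots is Petrov→Lot C ($124), Leclerc→Lot D ($169), Lindqvist→Lot G ($125), total $418.
VCG payment = (others' best without Eriksen) − (others' welfare with Eriksen) = 418 − 353 = $65.

Eriksen pays $65.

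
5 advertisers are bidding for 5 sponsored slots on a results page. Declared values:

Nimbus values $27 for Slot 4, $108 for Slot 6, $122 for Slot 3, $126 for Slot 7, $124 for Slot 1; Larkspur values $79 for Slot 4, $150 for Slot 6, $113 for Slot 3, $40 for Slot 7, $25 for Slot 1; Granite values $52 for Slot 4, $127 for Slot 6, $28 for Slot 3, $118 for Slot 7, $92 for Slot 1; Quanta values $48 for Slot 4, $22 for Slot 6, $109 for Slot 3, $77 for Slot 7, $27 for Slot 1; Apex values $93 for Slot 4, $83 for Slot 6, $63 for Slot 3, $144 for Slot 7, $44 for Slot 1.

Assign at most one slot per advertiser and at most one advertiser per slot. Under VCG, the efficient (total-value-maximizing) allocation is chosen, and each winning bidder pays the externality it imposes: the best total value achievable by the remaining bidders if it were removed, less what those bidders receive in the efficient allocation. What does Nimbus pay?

Nimbus pays $25.

Efficient allocation: Nimbus→Slot 1 ($124), Larkspur→Slot 6 ($150), Granite→Slot 7 ($118), Quanta→Slot 3 ($109), Apex→Slot 4 ($93); total welfare W = $594.
Nimbus receives Slot 1 at value $124, so the others get W − 124 = $470.
Without Nimbus: best allocation of the remaining 4 bidders over all 5 slots is Larkspur→Slot 6 ($150), Granite→Slot 1 ($92), Quanta→Slot 3 ($109), Apex→Slot 7 ($144), total $495.
VCG payment = (others' best without Nimbus) − (others' welfare with Nimbus) = 495 − 470 = $25.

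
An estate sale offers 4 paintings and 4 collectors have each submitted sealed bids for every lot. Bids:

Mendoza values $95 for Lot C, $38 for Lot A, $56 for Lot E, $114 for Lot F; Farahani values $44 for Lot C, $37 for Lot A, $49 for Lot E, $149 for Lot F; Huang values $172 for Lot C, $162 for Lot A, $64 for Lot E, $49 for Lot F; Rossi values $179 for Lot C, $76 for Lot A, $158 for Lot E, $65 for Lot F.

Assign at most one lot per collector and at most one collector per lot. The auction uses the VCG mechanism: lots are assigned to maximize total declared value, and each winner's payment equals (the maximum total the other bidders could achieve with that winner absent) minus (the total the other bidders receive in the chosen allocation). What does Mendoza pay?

Efficient allocation: Mendoza→Lot C ($95), Farahani→Lot F ($149), Huang→Lot A ($162), Rossi→Lot E ($158); total welfare W = $564.
Mendoza receives Lot C at value $95, so the others get W − 95 = $469.
Without Mendoza: best allocation of the remaining 3 bidders over all 4 lots is Farahani→Lot F ($149), Huang→Lot A ($162), Rossi→Lot C ($179), total $490.
VCG payment = (others' best without Mendoza) − (others' welfare with Mendoza) = 490 − 469 = $21.

Mendoza pays $21.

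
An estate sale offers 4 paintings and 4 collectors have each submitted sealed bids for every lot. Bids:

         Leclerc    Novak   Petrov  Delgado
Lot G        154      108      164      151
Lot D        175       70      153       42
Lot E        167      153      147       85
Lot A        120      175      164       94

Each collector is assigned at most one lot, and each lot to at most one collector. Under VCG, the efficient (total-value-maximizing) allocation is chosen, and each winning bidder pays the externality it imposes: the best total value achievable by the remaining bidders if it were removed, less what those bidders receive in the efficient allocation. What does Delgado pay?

Delgado pays $17.

Efficient allocation: Leclerc→Lot D ($175), Novak→Lot A ($175), Petrov→Lot E ($147), Delgado→Lot G ($151); total welfare W = $648.
Delgado receives Lot G at value $151, so the others get W − 151 = $497.
Without Delgado: best allocation of the remaining 3 bidders over all 4 lots is Leclerc→Lot D ($175), Novak→Lot A ($175), Petrov→Lot G ($164), total $514.
VCG payment = (others' best without Delgado) − (others' welfare with Delgado) = 514 − 497 = $17.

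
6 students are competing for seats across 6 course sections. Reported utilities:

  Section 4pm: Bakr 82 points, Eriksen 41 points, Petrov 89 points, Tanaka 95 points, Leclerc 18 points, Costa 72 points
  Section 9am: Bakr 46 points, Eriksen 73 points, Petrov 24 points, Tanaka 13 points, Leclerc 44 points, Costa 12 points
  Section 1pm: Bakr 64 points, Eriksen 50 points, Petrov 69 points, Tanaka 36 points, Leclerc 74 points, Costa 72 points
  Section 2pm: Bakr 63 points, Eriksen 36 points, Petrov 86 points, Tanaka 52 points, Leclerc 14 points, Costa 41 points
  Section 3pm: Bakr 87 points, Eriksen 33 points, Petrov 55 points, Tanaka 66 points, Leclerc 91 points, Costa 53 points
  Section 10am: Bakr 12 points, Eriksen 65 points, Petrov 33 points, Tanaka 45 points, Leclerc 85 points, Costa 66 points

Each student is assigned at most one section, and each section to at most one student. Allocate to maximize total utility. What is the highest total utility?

Maximum total: 498 points

Treat this as an assignment problem: match each student to one section.
Optimal: Bakr→Section 3pm (87 points), Eriksen→Section 9am (73 points), Petrov→Section 2pm (86 points), Tanaka→Section 4pm (95 points), Leclerc→Section 10am (85 points), Costa→Section 1pm (72 points) — total 87+73+86+95+85+72 = 498 points.
Max-entry greedy (repeatedly take the single best remaining cell) gives 429 points, worse by 69.
Next-best assignment: Bakr→Section 3pm, Eriksen→Section 9am, Petrov→Section 2pm, Tanaka→Section 4pm, Leclerc→Section 1pm, Costa→Section 10am = 481 points.
Swapping Leclerc↔Petrov (Leclerc→Section 2pm 14 points, Petrov→Section 10am 33 points) loses 124.
Checked against all permutations: 498 points is optimal.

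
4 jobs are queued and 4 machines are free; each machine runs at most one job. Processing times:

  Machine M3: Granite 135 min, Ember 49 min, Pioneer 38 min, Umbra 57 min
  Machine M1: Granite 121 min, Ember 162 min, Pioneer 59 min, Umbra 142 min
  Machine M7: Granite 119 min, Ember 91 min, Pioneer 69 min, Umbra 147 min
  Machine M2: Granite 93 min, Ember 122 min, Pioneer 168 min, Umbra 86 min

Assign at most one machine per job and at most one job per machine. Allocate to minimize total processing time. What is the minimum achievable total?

Minimum total: 300 min

Optimal: Granite→Machine M2 (93 min), Ember→Machine M7 (91 min), Pioneer→Machine M1 (59 min), Umbra→Machine M3 (57 min) — total 93+91+59+57 = 300 min.
Column-greedy (each machine in turn goes to its cheapest remaining job) gives 336 min, worse by 36.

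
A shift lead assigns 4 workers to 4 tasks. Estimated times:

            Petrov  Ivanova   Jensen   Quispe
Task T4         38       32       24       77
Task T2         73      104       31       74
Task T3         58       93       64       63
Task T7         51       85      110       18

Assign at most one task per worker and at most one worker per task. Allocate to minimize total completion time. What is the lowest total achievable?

Optimal: Petrov→Task T3 (58 min), Ivanova→Task T4 (32 min), Jensen→Task T2 (31 min), Quispe→Task T7 (18 min) — total 58+32+31+18 = 139 min.
Min-entry greedy (repeatedly take the single cheapest remaining cell) gives 204 min, worse by 65.
No other one-to-one assignment undercuts 139 min.

Minimum total: 139 min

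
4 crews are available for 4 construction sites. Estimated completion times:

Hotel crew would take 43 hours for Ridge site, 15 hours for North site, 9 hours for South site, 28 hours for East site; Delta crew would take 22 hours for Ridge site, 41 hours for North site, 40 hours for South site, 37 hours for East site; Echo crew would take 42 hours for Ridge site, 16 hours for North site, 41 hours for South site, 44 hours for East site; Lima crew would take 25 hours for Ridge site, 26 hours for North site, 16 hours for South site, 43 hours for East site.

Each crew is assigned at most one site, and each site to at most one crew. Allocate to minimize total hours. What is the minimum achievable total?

Minimum total: 82 hours

This is a one-to-one assignment (minimum-cost bipartite matching).
Optimal: Hotel crew→East site (28 hours), Delta crew→Ridge site (22 hours), Echo crew→North site (16 hours), Lima crew→South site (16 hours) — total 28+22+16+16 = 82 hours.
Column-greedy (each site in turn goes to its cheapest remaining crew) gives 97 hours, worse by 15.
Every other assignment is strictly worse.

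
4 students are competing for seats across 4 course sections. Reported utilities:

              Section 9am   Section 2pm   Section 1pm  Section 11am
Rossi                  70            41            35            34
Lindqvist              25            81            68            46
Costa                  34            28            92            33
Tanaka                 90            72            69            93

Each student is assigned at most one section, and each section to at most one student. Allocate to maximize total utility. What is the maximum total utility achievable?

Optimal: Rossi→Section 9am (70 points), Lindqvist→Section 2pm (81 points), Costa→Section 1pm (92 points), Tanaka→Section 11am (93 points) — total 70+81+92+93 = 336 points.
Column-greedy (each section in turn goes to its best remaining student) gives 297 points, worse by 39.
Swapping Costa↔Lindqvist (Costa→Section 2pm 28 points, Lindqvist→Section 1pm 68 points) loses 77.
Checked against all permutations: 336 points is optimal.

Max total: 336 points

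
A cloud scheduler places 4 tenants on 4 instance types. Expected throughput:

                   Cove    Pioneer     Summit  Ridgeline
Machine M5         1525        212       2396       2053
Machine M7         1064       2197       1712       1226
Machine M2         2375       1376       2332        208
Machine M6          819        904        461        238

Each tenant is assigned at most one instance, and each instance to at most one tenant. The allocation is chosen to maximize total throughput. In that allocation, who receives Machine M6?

Cove receives Machine M6.

Optimal: Cove→Machine M6 (819 ops/s), Pioneer→Machine M7 (2197 ops/s), Summit→Machine M2 (2332 ops/s), Ridgeline→Machine M5 (2053 ops/s) — total 819+2197+2332+2053 = 7401 ops/s.
Row-greedy (each tenant in turn takes its best remaining instance) gives 7206 ops/s, worse by 195.
Every other assignment is strictly worse.
Cove's own top instance is Machine M2 (2375 ops/s), but forcing Cove→Machine M2 and reassigning the rest optimally gives only 7206 ops/s — worse by 195.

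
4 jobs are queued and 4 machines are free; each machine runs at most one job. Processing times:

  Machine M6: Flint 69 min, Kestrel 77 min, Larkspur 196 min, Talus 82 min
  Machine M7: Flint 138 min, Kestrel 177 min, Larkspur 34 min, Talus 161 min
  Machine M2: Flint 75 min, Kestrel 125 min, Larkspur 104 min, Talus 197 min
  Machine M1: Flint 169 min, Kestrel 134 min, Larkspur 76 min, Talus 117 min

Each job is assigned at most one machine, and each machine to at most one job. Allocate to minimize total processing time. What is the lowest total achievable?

Minimum total: 303 min

This is a one-to-one assignment (minimum-cost bipartite matching).
Optimal: Flint→Machine M2 (75 min), Kestrel→Machine M6 (77 min), Larkspur→Machine M7 (34 min), Talus→Machine M1 (117 min) — total 75+77+34+117 = 303 min.
Min-entry greedy (repeatedly take the single cheapest remaining cell) gives 345 min, worse by 42.
Swapping Flint↔Kestrel (Flint→Machine M6 69 min, Kestrel→Machine M2 125 min) adds 42.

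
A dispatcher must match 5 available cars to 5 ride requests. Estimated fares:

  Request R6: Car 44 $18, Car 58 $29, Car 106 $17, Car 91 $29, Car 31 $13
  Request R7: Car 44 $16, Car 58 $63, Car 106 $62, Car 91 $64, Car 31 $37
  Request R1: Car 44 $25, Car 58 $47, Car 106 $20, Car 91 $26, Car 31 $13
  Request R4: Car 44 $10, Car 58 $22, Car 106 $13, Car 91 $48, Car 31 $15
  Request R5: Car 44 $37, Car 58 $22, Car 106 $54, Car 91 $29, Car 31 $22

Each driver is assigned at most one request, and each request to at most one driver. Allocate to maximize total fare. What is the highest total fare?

Maximum total: $207

This is a one-to-one assignment (maximum-weight bipartite matching).
Optimal: Car 44→Request R5 ($37), Car 58→Request R1 ($47), Car 106→Request R7 ($62), Car 91→Request R4 ($48), Car 31→Request R6 ($13) — total 37+47+62+48+13 = $207.
Row-greedy (each driver in turn takes its best remaining request) gives $181, worse by 26.
Swapping Car 91↔Car 44 (Car 91→Request R5 $29, Car 44→Request R4 $10) loses 46.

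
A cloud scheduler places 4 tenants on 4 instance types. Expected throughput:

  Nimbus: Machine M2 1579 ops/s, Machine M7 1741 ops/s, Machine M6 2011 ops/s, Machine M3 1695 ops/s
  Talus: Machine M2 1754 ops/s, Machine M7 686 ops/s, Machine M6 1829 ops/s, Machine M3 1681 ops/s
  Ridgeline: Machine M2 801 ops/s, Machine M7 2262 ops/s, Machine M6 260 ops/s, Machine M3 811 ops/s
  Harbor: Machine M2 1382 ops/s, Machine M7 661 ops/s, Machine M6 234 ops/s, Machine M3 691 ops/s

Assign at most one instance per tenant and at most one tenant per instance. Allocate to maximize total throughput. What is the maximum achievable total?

Optimal: Nimbus→Machine M6 (2011 ops/s), Talus→Machine M3 (1681 ops/s), Ridgeline→Machine M7 (2262 ops/s), Harbor→Machine M2 (1382 ops/s) — total 2011+1681+2262+1382 = 7336 ops/s.
Max-entry greedy (repeatedly take the single best remaining cell) gives 6718 ops/s, worse by 618.
Next-best assignment: Nimbus→Machine M3, Talus→Machine M6, Ridgeline→Machine M7, Harbor→Machine M2 = 7168 ops/s.
Swapping Ridgeline↔Harbor (Ridgeline→Machine M2 801 ops/s, Harbor→Machine M7 661 ops/s) loses 2182.
No other one-to-one assignment exceeds 7336 ops/s.

Max total: 7336 ops/s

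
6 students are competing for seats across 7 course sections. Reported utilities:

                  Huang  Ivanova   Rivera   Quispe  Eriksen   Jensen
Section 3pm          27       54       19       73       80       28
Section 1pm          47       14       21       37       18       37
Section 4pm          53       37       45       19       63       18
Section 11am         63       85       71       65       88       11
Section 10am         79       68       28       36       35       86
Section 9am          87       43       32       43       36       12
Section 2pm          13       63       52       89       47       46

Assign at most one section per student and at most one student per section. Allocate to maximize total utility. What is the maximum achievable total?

This is a one-to-one assignment (maximum-weight bipartite matching).
Optimal: Huang→Section 9am (87 points), Ivanova→Section 11am (85 points), Rivera→Section 4pm (45 points), Quispe→Section 2pm (89 points), Eriksen→Section 3pm (80 points), Jensen→Section 10am (86 points) — total 87+85+45+89+80+86 = 472 points.
Row-greedy (each student in turn takes its best remaining section) gives 446 points, worse by 26.
Next-best assignment: Huang→Section 9am, Ivanova→Section 3pm, Rivera→Section 11am, Quispe→Section 2pm, Eriksen→Section 4pm, Jensen→Section 10am = 450 points.

Maximum total: 472 points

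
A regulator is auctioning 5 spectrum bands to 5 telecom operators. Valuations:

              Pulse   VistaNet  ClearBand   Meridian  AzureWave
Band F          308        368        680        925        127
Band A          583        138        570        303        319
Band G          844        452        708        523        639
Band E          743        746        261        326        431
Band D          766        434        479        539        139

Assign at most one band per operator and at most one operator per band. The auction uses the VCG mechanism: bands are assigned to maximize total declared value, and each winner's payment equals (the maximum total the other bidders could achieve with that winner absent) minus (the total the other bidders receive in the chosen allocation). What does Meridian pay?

Meridian pays $110M.

Efficient allocation: Pulse→Band D ($766M), VistaNet→Band E ($746M), ClearBand→Band A ($570M), Meridian→Band F ($925M), AzureWave→Band G ($639M); total welfare W = $3646M.
Meridian receives Band F at value $925M, so the others get W − 925 = $2721M.
Without Meridian: best allocation of the remaining 4 bidders over all 5 bands is Pulse→Band D ($766M), VistaNet→Band E ($746M), ClearBand→Band F ($680M), AzureWave→Band G ($639M), total $2831M.
VCG payment = (others' best without Meridian) − (others' welfare with Meridian) = 2831 − 2721 = $110M.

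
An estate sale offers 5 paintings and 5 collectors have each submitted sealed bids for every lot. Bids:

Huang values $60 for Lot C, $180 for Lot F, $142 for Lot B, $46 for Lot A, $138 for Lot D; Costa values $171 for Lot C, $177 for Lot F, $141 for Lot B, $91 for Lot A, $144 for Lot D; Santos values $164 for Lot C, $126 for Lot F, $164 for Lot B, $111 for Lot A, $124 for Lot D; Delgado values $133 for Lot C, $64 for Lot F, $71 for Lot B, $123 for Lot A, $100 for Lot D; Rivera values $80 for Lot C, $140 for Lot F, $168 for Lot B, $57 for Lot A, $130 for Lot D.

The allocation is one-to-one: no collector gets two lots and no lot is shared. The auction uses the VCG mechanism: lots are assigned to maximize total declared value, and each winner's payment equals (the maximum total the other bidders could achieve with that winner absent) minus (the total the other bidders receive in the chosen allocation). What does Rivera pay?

Efficient allocation: Huang→Lot F ($180), Costa→Lot D ($144), Santos→Lot C ($164), Delgado→Lot A ($123), Rivera→Lot B ($168); total welfare W = $779.
Rivera receives Lot B at value $168, so the others get W − 168 = $611.
Without Rivera: best allocation of the remaining 4 bidders over all 5 lots is Huang→Lot F ($180), Costa→Lot C ($171), Santos→Lot B ($164), Delgado→Lot A ($123), total $638.
VCG payment = (others' best without Rivera) − (others' welfare with Rivera) = 638 − 611 = $27.

Rivera pays $27.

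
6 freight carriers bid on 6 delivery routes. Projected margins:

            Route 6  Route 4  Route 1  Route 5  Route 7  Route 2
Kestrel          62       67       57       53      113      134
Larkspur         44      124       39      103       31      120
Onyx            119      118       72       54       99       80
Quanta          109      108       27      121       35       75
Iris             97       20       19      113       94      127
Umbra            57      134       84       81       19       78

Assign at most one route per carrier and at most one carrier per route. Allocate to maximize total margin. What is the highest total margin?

This is a one-to-one assignment (maximum-weight bipartite matching).
Optimal: Kestrel→Route 7 ($113k), Larkspur→Route 4 ($124k), Onyx→Route 6 ($119k), Quanta→Route 5 ($121k), Iris→Route 2 ($127k), Umbra→Route 1 ($84k) — total 113+124+119+121+127+84 = $688k.
Column-greedy (each route in turn goes to its best remaining carrier) gives $645k, worse by 43.
Next-best assignment: Kestrel→Route 2, Larkspur→Route 4, Onyx→Route 6, Quanta→Route 5, Iris→Route 7, Umbra→Route 1 = $676k.
Every other assignment is strictly worse.

Max total: $688k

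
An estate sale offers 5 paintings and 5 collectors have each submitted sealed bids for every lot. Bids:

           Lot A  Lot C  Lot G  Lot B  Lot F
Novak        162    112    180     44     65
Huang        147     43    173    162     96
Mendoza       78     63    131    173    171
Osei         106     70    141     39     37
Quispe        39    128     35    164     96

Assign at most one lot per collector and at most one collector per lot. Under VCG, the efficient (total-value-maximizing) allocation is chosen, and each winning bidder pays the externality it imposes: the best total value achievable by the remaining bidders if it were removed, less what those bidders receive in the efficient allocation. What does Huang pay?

Huang pays $36.

Efficient allocation: Novak→Lot A ($162), Huang→Lot B ($162), Mendoza→Lot F ($171), Osei→Lot G ($141), Quispe→Lot C ($128); total welfare W = $764.
Huang receives Lot B at value $162, so the others get W − 162 = $602.
Without Huang: best allocation of the remaining 4 bidders over all 5 lots is Novak→Lot A ($162), Mendoza→Lot F ($171), Osei→Lot G ($141), Quispe→Lot B ($164), total $638.
VCG payment = (others' best without Huang) − (others' welfare with Huang) = 638 − 602 = $36.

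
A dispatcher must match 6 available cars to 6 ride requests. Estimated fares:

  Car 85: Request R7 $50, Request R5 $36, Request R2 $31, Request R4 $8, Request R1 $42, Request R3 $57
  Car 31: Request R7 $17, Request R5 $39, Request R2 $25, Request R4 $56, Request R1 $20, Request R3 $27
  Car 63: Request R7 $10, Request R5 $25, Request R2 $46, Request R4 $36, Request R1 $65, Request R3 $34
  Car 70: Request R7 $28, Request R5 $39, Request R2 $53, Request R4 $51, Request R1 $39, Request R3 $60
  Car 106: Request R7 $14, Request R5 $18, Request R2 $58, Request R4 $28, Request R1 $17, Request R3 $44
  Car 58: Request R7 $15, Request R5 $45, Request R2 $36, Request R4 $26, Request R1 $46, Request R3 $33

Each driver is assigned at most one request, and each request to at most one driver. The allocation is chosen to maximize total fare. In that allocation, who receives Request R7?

Car 85 receives Request R7.

Optimal: Car 85→Request R7 ($50), Car 31→Request R4 ($56), Car 63→Request R1 ($65), Car 70→Request R3 ($60), Car 106→Request R2 ($58), Car 58→Request R5 ($45) — total 50+56+65+60+58+45 = $334.
Swapping Car 58↔Car 106 (Car 58→Request R2 $36, Car 106→Request R5 $18) loses 49.
Every other assignment is strictly worse.
Car 85's own top request is Request R3 ($57), but forcing Car 85→Request R3 and reassigning the rest optimally gives only $309 — worse by 25.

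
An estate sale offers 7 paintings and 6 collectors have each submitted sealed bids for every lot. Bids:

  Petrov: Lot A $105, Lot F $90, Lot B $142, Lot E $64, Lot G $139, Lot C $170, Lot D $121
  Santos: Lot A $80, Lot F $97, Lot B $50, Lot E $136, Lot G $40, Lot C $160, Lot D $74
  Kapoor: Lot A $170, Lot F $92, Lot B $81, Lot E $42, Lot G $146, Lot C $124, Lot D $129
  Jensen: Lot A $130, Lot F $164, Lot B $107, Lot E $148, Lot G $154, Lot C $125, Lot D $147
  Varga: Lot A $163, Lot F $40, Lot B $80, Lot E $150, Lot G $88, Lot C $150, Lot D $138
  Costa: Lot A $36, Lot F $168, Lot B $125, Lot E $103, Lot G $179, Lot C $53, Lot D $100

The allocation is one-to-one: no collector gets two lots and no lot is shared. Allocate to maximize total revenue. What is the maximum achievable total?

Max total: $965

Optimal: Petrov→Lot B ($142), Santos→Lot C ($160), Kapoor→Lot A ($170), Jensen→Lot F ($164), Varga→Lot E ($150), Costa→Lot G ($179) — total 142+160+170+164+150+179 = $965.
Row-greedy (each collector in turn takes its best remaining lot) gives $957, worse by 8.
Next-best assignment: Petrov→Lot C, Santos→Lot E, Kapoor→Lot A, Jensen→Lot F, Varga→Lot D, Costa→Lot G = $957.
Swapping Costa↔Kapoor (Costa→Lot A $36, Kapoor→Lot G $146) loses 167.
Every other assignment is strictly worse.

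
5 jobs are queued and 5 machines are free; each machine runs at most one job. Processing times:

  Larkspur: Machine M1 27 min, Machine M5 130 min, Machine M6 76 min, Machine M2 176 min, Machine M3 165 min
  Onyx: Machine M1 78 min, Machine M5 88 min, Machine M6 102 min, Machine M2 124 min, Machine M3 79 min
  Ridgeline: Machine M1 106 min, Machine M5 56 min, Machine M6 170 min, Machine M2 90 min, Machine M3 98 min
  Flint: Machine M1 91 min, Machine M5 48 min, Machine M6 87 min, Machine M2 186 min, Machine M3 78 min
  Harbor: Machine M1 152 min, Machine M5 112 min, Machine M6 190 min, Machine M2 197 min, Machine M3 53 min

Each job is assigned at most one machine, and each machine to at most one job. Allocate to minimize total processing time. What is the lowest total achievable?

Treat this as an assignment problem: match each job to one machine.
Optimal: Larkspur→Machine M1 (27 min), Onyx→Machine M6 (102 min), Ridgeline→Machine M2 (90 min), Flint→Machine M5 (48 min), Harbor→Machine M3 (53 min) — total 27+102+90+48+53 = 320 min.
Row-greedy (each job in turn takes its cheapest remaining machine) gives 446 min, worse by 126.
Swapping Larkspur↔Harbor (Larkspur→Machine M3 165 min, Harbor→Machine M1 152 min) adds 237.

Minimum total: 320 min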